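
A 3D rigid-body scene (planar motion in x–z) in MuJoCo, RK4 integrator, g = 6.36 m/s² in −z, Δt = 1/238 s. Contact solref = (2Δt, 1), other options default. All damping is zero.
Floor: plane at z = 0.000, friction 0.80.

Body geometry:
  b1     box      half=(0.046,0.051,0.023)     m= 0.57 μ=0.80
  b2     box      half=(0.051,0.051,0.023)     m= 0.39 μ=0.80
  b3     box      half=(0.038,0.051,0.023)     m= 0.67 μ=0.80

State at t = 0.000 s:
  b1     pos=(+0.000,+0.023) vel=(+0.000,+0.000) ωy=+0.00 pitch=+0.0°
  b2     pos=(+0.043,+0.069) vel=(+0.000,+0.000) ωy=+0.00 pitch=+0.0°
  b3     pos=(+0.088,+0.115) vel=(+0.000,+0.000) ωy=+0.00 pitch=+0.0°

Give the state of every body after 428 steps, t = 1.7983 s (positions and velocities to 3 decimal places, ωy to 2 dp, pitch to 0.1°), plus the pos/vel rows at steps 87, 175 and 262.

State at t = 1.7983 s:
  b1     pos=(+0.000,+0.023) vel=(+0.000,+0.000) ωy=+0.00 pitch=+0.0°
  b2     pos=(+0.090,+0.051) vel=(+0.000,+0.000) ωy=+0.00 pitch=+90.0°
  b3     pos=(+0.160,+0.038) vel=(+0.000,+0.000) ωy=+0.00 pitch=+90.0°

Key-timestep trajectory:
   step    t(s)  b1.x    b1.z    b1.vx   b1.vz   b2.x    b2.z    b2.vx   b2.vz   b3.x    b3.z    b3.vx   b3.vz 
     87  0.3655   +0.000  +0.023  +0.000  +0.000   +0.098  +0.054  +0.181  +0.053   +0.166  +0.041  +0.117  +0.060
    175  0.7353   +0.000  +0.023  +0.000  +0.000   +0.096  +0.053  -0.187  -0.056   +0.160  +0.038  +0.058  -0.033
    262  1.1008   +0.000  +0.023  +0.000  +0.000   +0.094  +0.053  +0.012  +0.004   +0.160  +0.038  +0.000  +0.000


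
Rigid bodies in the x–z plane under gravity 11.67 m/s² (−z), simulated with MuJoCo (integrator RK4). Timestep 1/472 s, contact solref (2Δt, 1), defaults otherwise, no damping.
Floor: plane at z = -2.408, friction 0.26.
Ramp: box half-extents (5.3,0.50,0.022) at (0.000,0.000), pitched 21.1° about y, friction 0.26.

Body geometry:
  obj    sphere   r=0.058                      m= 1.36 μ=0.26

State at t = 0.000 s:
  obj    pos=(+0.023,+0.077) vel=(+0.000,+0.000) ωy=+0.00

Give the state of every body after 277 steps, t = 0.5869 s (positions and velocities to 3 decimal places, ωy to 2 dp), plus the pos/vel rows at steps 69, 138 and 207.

State at t = 0.5869 s:
  obj    pos=(+0.505,-0.109) vel=(+1.643,-0.634) ωy=+30.36

Key-timestep trajectory:
   step    t(s)  obj.x    obj.z    obj.vx   obj.vz 
     69  0.1462   +0.053  +0.065  +0.409  -0.158
    138  0.2924   +0.143  +0.031  +0.819  -0.316
    207  0.4386   +0.292  -0.027  +1.228  -0.474


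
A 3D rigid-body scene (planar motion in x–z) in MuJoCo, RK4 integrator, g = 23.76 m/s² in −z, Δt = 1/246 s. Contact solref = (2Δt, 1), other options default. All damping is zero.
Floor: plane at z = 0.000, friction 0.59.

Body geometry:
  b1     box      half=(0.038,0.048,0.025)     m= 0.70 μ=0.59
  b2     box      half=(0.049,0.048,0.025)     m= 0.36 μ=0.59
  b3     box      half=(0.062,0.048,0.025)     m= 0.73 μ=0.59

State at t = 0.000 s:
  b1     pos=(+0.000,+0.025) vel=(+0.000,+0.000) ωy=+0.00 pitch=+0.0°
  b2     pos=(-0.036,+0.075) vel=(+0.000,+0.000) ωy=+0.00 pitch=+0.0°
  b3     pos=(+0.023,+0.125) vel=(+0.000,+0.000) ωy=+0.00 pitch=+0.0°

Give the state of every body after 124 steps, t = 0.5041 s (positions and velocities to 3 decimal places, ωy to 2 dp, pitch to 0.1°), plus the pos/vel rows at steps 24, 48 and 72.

State at t = 0.5041 s:
  b1     pos=(+0.000,+0.025) vel=(+0.000,+0.000) ωy=+0.00 pitch=+0.0°
  b2     pos=(-0.036,+0.075) vel=(+0.000,+0.000) ωy=+0.00 pitch=-0.1°
  b3     pos=(+0.178,+0.025) vel=(+0.000,+0.000) ωy=+0.00 pitch=+180.0°

Key-timestep trajectory:
   step    t(s)  b1.x    b1.z    b1.vx   b1.vz   b2.x    b2.z    b2.vx   b2.vz   b3.x    b3.z    b3.vx   b3.vz 
     24  0.0976   +0.000  +0.025  +0.000  +0.000   -0.036  +0.075  +0.000  +0.000   +0.036  +0.114  +0.246  -0.346
     48  0.1951   +0.000  +0.025  +0.000  +0.000   -0.036  +0.075  +0.000  +0.000   +0.093  +0.064  +0.664  +0.246
     72  0.2927   +0.000  +0.025  +0.000  +0.000   -0.036  +0.075  +0.000  +0.000   +0.161  +0.044  +0.784  -0.819


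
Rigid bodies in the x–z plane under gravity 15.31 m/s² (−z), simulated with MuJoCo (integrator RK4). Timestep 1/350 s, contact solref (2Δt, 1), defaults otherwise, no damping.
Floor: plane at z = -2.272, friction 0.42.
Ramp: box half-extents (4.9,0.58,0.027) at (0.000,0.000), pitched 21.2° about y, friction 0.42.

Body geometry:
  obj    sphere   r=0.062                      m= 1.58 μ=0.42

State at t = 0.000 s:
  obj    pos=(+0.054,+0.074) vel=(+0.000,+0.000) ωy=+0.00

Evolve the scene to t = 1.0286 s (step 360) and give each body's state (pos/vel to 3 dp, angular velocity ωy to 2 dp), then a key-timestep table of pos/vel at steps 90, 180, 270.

State at t = 1.0286 s:
  obj    pos=(+2.005,-0.682) vel=(+3.792,-1.471) ωy=+65.60

Key-timestep trajectory:
   step    t(s)  obj.x    obj.z    obj.vx   obj.vz 
     90  0.2571   +0.176  +0.027  +0.948  -0.368
    180  0.5143   +0.542  -0.115  +1.896  -0.735
    270  0.7714   +1.151  -0.351  +2.844  -1.103


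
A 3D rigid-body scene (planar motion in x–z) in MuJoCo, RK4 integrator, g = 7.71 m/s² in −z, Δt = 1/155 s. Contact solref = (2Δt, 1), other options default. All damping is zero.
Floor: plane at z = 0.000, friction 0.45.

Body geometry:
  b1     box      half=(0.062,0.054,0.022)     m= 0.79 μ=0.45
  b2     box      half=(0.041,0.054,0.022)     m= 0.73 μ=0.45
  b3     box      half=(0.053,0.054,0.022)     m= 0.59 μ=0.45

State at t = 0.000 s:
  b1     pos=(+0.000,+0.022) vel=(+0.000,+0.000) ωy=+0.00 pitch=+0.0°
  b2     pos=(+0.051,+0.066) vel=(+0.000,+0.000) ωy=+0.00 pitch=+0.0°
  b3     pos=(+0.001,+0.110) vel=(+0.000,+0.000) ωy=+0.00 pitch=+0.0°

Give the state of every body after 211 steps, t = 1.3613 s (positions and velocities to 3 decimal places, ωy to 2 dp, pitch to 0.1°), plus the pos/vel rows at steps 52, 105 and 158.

State at t = 1.3613 s:
  b1     pos=(+0.000,+0.022) vel=(+0.000,+0.000) ωy=+0.00 pitch=+0.0°
  b2     pos=(+0.052,+0.066) vel=(+0.000,+0.000) ωy=+0.00 pitch=+0.0°
  b3     pos=(-0.012,+0.097) vel=(+0.000,+0.000) ωy=+0.02 pitch=-44.1°

Key-timestep trajectory:
   step    t(s)  b1.x    b1.z    b1.vx   b1.vz   b2.x    b2.z    b2.vx   b2.vz   b3.x    b3.z    b3.vx   b3.vz 
     52  0.3355   +0.000  +0.022  +0.000  +0.000   +0.051  +0.066  +0.000  +0.000   -0.018  +0.099  +0.079  -0.023
    105  0.6774   +0.000  +0.022  +0.000  +0.000   +0.052  +0.066  +0.000  +0.000   -0.012  +0.097  +0.000  +0.000
    158  1.0194   +0.000  +0.022  +0.000  +0.000   +0.052  +0.066  +0.000  +0.000   -0.012  +0.097  +0.000  +0.000


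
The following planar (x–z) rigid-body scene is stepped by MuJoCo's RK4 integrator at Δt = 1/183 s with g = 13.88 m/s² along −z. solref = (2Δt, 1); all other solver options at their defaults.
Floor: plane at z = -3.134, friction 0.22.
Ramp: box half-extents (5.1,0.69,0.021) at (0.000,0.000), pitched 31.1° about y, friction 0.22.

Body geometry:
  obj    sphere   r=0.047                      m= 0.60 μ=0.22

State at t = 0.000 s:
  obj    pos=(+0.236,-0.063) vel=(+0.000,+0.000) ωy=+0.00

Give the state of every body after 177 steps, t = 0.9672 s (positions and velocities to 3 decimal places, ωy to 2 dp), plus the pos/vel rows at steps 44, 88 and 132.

State at t = 0.9672 s:
  obj    pos=(+2.288,-1.301) vel=(+4.242,-2.559) ωy=+105.35

Key-timestep trajectory:
   step    t(s)  obj.x    obj.z    obj.vx   obj.vz 
     44  0.2404   +0.363  -0.139  +1.055  -0.636
     88  0.4809   +0.743  -0.369  +2.109  -1.272
    132  0.7213   +1.377  -0.751  +3.163  -1.908


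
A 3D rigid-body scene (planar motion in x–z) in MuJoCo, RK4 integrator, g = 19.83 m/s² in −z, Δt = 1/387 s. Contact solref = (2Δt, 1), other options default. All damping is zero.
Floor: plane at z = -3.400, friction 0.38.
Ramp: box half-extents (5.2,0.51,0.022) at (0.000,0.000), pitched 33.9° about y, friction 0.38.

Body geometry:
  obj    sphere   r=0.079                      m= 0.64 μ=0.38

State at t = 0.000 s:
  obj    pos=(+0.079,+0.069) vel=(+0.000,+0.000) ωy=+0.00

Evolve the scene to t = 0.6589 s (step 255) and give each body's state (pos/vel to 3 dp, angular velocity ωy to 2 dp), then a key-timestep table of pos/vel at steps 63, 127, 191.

State at t = 0.6589 s:
  obj    pos=(+1.502,-0.888) vel=(+4.321,-2.903) ωy=+65.88

Key-timestep trajectory:
   step    t(s)  obj.x    obj.z    obj.vx   obj.vz 
     63  0.1628   +0.166  +0.010  +1.068  -0.717
    127  0.3282   +0.432  -0.169  +2.152  -1.446
    191  0.4935   +0.878  -0.468  +3.236  -2.175


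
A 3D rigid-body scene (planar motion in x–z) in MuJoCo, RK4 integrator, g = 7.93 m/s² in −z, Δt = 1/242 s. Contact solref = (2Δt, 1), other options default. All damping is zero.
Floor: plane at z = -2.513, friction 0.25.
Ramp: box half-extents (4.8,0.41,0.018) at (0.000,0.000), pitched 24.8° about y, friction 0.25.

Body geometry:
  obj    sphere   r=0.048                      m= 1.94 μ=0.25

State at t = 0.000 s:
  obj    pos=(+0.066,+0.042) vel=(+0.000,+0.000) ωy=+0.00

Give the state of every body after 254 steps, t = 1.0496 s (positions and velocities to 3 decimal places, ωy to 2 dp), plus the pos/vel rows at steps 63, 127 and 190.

State at t = 1.0496 s:
  obj    pos=(+1.254,-0.507) vel=(+2.264,-1.046) ωy=+51.94

Key-timestep trajectory:
   step    t(s)  obj.x    obj.z    obj.vx   obj.vz 
     63  0.2603   +0.139  +0.008  +0.562  -0.259
    127  0.5248   +0.363  -0.095  +1.132  -0.523
    190  0.7851   +0.731  -0.265  +1.693  -0.782


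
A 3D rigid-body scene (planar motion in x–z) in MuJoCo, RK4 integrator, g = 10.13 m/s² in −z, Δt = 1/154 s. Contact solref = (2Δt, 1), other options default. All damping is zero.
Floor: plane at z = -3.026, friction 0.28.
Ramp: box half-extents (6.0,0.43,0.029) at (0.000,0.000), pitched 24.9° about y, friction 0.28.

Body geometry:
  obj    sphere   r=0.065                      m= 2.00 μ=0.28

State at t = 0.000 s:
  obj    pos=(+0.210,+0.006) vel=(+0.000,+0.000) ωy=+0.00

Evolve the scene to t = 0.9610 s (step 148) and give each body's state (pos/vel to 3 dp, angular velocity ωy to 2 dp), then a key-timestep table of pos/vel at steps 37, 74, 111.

State at t = 0.9610 s:
  obj    pos=(+1.486,-0.586) vel=(+2.656,-1.233) ωy=+45.03

Key-timestep trajectory:
   step    t(s)  obj.x    obj.z    obj.vx   obj.vz 
     37  0.2403   +0.290  -0.031  +0.664  -0.308
     74  0.4805   +0.529  -0.142  +1.328  -0.616
    111  0.7208   +0.928  -0.327  +1.992  -0.925


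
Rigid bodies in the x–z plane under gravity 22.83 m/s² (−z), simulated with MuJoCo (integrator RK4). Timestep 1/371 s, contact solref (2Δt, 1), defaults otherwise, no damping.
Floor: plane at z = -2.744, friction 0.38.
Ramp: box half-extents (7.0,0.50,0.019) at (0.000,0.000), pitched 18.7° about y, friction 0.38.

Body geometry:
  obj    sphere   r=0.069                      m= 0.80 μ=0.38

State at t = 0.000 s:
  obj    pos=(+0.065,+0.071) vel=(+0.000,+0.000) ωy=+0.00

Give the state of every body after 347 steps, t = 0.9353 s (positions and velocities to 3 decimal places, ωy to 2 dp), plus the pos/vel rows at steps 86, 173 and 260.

State at t = 0.9353 s:
  obj    pos=(+2.231,-0.662) vel=(+4.632,-1.568) ωy=+70.86

Key-timestep trajectory:
   step    t(s)  obj.x    obj.z    obj.vx   obj.vz 
     86  0.2318   +0.198  +0.026  +1.148  -0.389
    173  0.4663   +0.603  -0.111  +2.309  -0.782
    260  0.7008   +1.281  -0.341  +3.471  -1.175


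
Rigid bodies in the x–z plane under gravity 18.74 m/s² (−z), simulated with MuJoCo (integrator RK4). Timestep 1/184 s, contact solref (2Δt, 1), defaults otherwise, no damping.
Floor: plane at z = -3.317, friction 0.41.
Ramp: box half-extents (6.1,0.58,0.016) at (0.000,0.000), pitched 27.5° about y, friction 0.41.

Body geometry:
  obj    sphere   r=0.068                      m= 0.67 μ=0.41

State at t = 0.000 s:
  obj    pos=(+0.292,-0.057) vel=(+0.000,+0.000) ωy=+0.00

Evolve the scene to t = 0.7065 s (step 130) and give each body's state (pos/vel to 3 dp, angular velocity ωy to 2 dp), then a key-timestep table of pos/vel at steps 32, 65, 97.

State at t = 0.7065 s:
  obj    pos=(+1.660,-0.770) vel=(+3.873,-2.016) ωy=+64.20

Key-timestep trajectory:
   step    t(s)  obj.x    obj.z    obj.vx   obj.vz 
     32  0.1739   +0.375  -0.100  +0.954  -0.496
     65  0.3533   +0.634  -0.235  +1.937  -1.008
     97  0.5272   +1.054  -0.454  +2.890  -1.505


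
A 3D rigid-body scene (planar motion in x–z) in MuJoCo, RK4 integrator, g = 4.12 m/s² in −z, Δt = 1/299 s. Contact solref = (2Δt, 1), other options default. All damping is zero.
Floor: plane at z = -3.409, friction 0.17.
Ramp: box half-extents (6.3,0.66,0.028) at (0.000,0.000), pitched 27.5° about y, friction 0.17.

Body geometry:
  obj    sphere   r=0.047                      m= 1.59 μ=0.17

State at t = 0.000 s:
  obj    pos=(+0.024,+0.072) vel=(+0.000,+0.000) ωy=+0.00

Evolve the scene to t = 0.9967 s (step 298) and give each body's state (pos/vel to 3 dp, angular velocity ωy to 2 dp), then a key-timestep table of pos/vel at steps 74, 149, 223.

State at t = 0.9967 s:
  obj    pos=(+0.623,-0.240) vel=(+1.201,-0.625) ωy=+28.81

Key-timestep trajectory:
   step    t(s)  obj.x    obj.z    obj.vx   obj.vz 
     74  0.2475   +0.061  +0.053  +0.298  -0.155
    149  0.4983   +0.174  -0.006  +0.601  -0.313
    223  0.7458   +0.359  -0.102  +0.899  -0.468


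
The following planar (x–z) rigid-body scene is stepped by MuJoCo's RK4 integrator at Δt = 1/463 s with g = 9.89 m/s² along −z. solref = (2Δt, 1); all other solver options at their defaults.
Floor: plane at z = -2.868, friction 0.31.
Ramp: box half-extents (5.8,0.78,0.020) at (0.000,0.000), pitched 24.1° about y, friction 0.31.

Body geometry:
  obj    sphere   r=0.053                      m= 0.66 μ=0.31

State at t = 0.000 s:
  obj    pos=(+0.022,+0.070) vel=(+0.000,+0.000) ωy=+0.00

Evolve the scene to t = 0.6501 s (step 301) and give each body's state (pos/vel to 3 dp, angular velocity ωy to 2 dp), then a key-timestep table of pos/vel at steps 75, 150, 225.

State at t = 0.6501 s:
  obj    pos=(+0.579,-0.179) vel=(+1.712,-0.766) ωy=+35.38

Key-timestep trajectory:
   step    t(s)  obj.x    obj.z    obj.vx   obj.vz 
     75  0.1620   +0.057  +0.055  +0.427  -0.191
    150  0.3240   +0.160  +0.008  +0.853  -0.382
    225  0.4860   +0.333  -0.069  +1.280  -0.572


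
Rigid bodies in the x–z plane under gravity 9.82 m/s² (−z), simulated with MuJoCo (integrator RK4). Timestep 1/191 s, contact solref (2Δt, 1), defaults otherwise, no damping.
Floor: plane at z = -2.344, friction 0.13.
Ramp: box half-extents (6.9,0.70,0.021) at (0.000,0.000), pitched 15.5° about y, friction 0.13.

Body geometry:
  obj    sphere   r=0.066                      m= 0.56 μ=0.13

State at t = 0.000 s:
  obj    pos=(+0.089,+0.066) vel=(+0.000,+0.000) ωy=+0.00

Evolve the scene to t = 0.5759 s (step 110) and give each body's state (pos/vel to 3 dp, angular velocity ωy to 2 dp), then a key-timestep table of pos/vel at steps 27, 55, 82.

State at t = 0.5759 s:
  obj    pos=(+0.389,-0.017) vel=(+1.040,-0.289) ωy=+16.35

Key-timestep trajectory:
   step    t(s)  obj.x    obj.z    obj.vx   obj.vz 
     27  0.1414   +0.107  +0.061  +0.255  -0.071
     55  0.2880   +0.164  +0.045  +0.520  -0.144
     82  0.4293   +0.255  +0.019  +0.776  -0.215


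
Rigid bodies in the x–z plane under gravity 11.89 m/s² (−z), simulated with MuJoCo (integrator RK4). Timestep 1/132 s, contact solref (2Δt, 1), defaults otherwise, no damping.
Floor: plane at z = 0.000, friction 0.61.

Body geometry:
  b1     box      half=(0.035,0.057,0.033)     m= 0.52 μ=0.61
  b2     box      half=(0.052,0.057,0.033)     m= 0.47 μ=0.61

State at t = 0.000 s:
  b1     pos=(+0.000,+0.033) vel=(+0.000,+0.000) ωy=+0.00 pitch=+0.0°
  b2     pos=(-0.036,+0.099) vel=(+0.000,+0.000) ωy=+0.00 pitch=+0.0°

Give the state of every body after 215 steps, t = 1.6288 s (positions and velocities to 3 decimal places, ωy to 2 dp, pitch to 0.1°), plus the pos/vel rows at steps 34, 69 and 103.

State at t = 1.6288 s:
  b1     pos=(+0.000,+0.033) vel=(+0.000,+0.000) ωy=+0.00 pitch=+0.0°
  b2     pos=(-0.082,+0.052) vel=(+0.000,+0.000) ωy=+0.00 pitch=-90.0°

Key-timestep trajectory:
   step    t(s)  b1.x    b1.z    b1.vx   b1.vz   b2.x    b2.z    b2.vx   b2.vz 
     34  0.2576   +0.000  +0.033  +0.001  +0.000   -0.049  +0.095  -0.174  -0.074
     69  0.5227   +0.000  +0.033  +0.000  +0.000   -0.107  +0.061  -0.048  +0.006
    103  0.7803   +0.000  +0.033  +0.000  +0.000   -0.077  +0.053  +0.110  +0.126


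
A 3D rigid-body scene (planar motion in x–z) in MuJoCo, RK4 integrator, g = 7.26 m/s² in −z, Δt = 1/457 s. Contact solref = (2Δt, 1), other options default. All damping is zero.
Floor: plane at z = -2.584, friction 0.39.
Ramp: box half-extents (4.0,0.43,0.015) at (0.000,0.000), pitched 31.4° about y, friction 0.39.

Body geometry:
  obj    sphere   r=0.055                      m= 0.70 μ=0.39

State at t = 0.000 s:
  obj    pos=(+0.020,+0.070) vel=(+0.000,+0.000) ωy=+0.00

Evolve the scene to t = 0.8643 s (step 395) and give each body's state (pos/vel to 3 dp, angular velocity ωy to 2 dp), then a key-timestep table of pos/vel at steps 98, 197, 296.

State at t = 0.8643 s:
  obj    pos=(+0.881,-0.456) vel=(+1.993,-1.217) ωy=+42.46

Key-timestep trajectory:
   step    t(s)  obj.x    obj.z    obj.vx   obj.vz 
     98  0.2144   +0.073  +0.037  +0.495  -0.302
    197  0.4311   +0.234  -0.061  +0.994  -0.607
    296  0.6477   +0.504  -0.225  +1.494  -0.912


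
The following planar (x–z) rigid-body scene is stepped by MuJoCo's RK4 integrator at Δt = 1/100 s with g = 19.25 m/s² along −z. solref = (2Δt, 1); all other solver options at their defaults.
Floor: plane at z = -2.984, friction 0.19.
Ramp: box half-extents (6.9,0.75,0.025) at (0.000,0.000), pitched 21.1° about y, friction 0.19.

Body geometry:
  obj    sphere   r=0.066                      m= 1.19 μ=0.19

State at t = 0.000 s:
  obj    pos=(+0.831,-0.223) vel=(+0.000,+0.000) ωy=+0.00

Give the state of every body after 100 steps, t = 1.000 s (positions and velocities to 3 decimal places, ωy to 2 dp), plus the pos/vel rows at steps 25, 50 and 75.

State at t = 1.000 s:
  obj    pos=(+3.140,-1.114) vel=(+4.618,-1.782) ωy=+74.97

Key-timestep trajectory:
   step    t(s)  obj.x    obj.z    obj.vx   obj.vz 
     25  0.2500   +0.975  -0.279  +1.155  -0.446
     50  0.5000   +1.408  -0.446  +2.309  -0.891
     75  0.7500   +2.130  -0.724  +3.464  -1.337


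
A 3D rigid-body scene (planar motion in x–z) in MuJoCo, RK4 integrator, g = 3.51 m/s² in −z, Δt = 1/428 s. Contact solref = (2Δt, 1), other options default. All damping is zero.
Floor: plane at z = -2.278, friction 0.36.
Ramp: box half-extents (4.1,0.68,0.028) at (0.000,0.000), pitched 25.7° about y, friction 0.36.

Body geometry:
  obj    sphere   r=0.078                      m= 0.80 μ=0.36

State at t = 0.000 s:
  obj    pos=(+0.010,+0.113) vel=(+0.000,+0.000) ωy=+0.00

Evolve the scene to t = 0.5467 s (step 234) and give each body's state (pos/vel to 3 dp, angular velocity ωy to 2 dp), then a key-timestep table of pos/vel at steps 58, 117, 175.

State at t = 0.5467 s:
  obj    pos=(+0.156,+0.042) vel=(+0.536,-0.258) ωy=+7.62

Key-timestep trajectory:
   step    t(s)  obj.x    obj.z    obj.vx   obj.vz 
     58  0.1355   +0.019  +0.109  +0.133  -0.064
    117  0.2734   +0.047  +0.095  +0.268  -0.129
    175  0.4089   +0.092  +0.073  +0.401  -0.193


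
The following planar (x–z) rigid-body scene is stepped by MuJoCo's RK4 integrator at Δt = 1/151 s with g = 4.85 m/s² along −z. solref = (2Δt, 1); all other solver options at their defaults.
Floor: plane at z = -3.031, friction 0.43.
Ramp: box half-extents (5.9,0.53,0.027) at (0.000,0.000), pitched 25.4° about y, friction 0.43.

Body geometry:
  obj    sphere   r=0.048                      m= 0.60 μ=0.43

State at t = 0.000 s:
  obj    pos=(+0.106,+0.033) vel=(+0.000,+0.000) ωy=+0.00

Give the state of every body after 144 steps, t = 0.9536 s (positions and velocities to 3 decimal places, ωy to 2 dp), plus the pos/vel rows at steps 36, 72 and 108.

State at t = 0.9536 s:
  obj    pos=(+0.716,-0.257) vel=(+1.280,-0.608) ωy=+29.52

Key-timestep trajectory:
   step    t(s)  obj.x    obj.z    obj.vx   obj.vz 
     36  0.2384   +0.144  +0.015  +0.320  -0.152
     72  0.4768   +0.259  -0.040  +0.640  -0.304
    108  0.7152   +0.449  -0.130  +0.960  -0.456


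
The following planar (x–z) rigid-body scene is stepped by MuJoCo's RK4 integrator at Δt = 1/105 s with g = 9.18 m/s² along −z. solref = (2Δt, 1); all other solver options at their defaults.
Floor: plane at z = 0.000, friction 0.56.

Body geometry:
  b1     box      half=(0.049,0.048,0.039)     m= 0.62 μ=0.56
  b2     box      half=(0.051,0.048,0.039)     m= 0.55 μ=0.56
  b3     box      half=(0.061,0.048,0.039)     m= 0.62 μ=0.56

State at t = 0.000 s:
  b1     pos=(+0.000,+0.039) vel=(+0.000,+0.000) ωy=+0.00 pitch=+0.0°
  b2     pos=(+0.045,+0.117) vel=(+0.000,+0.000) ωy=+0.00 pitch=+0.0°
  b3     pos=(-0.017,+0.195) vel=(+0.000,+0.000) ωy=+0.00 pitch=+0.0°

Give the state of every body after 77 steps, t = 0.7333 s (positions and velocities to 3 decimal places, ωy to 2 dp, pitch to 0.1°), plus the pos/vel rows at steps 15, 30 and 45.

State at t = 0.7333 s:
  b1     pos=(+0.000,+0.039) vel=(+0.000,+0.000) ωy=+0.00 pitch=+0.0°
  b2     pos=(+0.045,+0.117) vel=(+0.000,+0.000) ωy=+0.00 pitch=+0.1°
  b3     pos=(-0.168,+0.039) vel=(+0.000,+0.000) ωy=+0.00 pitch=+180.0°

Key-timestep trajectory:
   step    t(s)  b1.x    b1.z    b1.vx   b1.vz   b2.x    b2.z    b2.vx   b2.vz   b3.x    b3.z    b3.vx   b3.vz 
     15  0.1429   +0.000  +0.039  +0.001  +0.000   +0.045  +0.117  +0.002  +0.001   -0.030  +0.188  -0.197  -0.132
     30  0.2857   +0.000  +0.039  +0.001  +0.000   +0.045  +0.117  +0.001  +0.000   -0.073  +0.140  -0.507  -0.156
     45  0.4286   +0.000  +0.039  +0.000  +0.000   +0.045  +0.117  +0.000  +0.000   -0.151  +0.045  -0.802  -0.776


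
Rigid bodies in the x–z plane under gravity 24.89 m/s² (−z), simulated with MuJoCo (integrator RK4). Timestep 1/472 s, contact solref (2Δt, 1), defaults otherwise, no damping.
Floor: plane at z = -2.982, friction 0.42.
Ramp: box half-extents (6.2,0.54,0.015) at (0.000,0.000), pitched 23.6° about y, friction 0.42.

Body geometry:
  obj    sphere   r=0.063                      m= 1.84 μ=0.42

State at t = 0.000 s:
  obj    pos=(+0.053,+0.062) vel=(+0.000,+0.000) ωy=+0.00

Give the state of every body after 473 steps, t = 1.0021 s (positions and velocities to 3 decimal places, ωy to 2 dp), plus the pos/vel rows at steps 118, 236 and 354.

State at t = 1.0021 s:
  obj    pos=(+3.328,-1.369) vel=(+6.536,-2.856) ωy=+113.21

Key-timestep trajectory:
   step    t(s)  obj.x    obj.z    obj.vx   obj.vz 
    118  0.2500   +0.257  -0.027  +1.631  -0.712
    236  0.5000   +0.868  -0.294  +3.261  -1.425
    354  0.7500   +1.888  -0.740  +4.892  -2.137


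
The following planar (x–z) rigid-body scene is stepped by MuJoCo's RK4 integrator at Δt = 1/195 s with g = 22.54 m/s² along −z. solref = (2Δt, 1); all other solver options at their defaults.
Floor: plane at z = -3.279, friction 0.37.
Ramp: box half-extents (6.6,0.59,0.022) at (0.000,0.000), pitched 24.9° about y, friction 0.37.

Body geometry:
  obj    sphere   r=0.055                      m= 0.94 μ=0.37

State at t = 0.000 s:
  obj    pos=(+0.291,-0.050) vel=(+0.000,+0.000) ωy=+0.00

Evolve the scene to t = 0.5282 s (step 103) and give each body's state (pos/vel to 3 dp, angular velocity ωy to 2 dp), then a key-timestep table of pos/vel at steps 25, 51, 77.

State at t = 0.5282 s:
  obj    pos=(+1.149,-0.448) vel=(+3.248,-1.508) ωy=+65.08

Key-timestep trajectory:
   step    t(s)  obj.x    obj.z    obj.vx   obj.vz 
     25  0.1282   +0.342  -0.074  +0.788  -0.366
     51  0.2615   +0.501  -0.148  +1.608  -0.747
     77  0.3949   +0.770  -0.273  +2.428  -1.127


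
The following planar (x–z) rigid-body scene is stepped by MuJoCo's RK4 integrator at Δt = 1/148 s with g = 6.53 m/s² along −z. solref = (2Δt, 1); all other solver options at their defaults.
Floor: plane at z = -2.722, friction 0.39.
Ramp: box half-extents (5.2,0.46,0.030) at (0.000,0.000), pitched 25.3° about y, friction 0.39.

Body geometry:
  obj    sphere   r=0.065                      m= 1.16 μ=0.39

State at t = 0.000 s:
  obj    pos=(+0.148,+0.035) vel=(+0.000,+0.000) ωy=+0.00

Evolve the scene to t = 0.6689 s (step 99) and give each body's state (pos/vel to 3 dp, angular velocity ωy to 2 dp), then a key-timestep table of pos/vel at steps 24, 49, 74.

State at t = 0.6689 s:
  obj    pos=(+0.551,-0.156) vel=(+1.206,-0.570) ωy=+20.51

Key-timestep trajectory:
   step    t(s)  obj.x    obj.z    obj.vx   obj.vz 
     24  0.1622   +0.172  +0.024  +0.292  -0.138
     49  0.3311   +0.247  -0.012  +0.597  -0.282
     74  0.5000   +0.373  -0.071  +0.901  -0.426


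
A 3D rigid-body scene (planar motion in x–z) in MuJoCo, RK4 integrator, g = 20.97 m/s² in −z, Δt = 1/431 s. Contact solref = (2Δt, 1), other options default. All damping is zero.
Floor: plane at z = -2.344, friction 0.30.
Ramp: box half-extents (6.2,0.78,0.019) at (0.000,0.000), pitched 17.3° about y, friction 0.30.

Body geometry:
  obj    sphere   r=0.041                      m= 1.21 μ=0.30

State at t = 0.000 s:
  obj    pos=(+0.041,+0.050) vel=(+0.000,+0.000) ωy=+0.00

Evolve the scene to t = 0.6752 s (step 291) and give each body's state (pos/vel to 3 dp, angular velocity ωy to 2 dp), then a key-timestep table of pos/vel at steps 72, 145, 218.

State at t = 0.6752 s:
  obj    pos=(+1.010,-0.252) vel=(+2.871,-0.894) ωy=+73.34

Key-timestep trajectory:
   step    t(s)  obj.x    obj.z    obj.vx   obj.vz 
     72  0.1671   +0.100  +0.032  +0.711  -0.221
    145  0.3364   +0.282  -0.025  +1.431  -0.446
    218  0.5058   +0.585  -0.119  +2.151  -0.670


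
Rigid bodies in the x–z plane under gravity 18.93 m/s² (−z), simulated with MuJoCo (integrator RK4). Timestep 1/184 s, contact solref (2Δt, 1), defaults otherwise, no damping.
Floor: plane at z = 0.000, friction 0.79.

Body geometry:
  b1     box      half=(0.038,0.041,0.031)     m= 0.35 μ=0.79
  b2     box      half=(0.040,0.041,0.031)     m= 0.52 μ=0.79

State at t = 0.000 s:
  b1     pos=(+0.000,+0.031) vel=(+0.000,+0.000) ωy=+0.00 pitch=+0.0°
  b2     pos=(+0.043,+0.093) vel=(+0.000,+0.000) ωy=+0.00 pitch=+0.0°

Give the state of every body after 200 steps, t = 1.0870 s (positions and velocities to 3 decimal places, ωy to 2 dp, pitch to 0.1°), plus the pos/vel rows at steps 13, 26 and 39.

State at t = 1.0870 s:
  b1     pos=(+0.000,+0.031) vel=(+0.000,+0.000) ωy=+0.00 pitch=+0.0°
  b2     pos=(+0.079,+0.040) vel=(+0.000,+0.000) ωy=+0.00 pitch=+90.0°

Key-timestep trajectory:
   step    t(s)  b1.x    b1.z    b1.vx   b1.vz   b2.x    b2.z    b2.vx   b2.vz 
     13  0.0707   +0.000  +0.031  -0.001  +0.001   +0.047  +0.092  +0.138  -0.040
     26  0.1413   +0.000  +0.031  +0.000  +0.000   +0.065  +0.079  +0.328  -0.440
     39  0.2120   +0.000  +0.031  +0.000  +0.000   +0.080  +0.037  -0.042  +0.140


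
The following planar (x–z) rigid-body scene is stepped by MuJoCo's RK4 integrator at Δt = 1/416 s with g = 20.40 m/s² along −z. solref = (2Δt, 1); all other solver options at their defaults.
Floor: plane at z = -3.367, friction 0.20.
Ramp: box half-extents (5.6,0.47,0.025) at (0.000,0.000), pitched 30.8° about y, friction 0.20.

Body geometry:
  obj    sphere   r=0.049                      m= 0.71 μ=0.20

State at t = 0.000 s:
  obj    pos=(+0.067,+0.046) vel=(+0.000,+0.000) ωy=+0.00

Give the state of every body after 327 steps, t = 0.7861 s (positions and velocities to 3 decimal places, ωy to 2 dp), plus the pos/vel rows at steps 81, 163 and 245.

State at t = 0.7861 s:
  obj    pos=(+2.047,-1.134) vel=(+5.038,-3.003) ωy=+119.67

Key-timestep trajectory:
   step    t(s)  obj.x    obj.z    obj.vx   obj.vz 
     81  0.1947   +0.189  -0.026  +1.248  -0.744
    163  0.3918   +0.559  -0.247  +2.511  -1.497
    245  0.5889   +1.179  -0.617  +3.775  -2.250


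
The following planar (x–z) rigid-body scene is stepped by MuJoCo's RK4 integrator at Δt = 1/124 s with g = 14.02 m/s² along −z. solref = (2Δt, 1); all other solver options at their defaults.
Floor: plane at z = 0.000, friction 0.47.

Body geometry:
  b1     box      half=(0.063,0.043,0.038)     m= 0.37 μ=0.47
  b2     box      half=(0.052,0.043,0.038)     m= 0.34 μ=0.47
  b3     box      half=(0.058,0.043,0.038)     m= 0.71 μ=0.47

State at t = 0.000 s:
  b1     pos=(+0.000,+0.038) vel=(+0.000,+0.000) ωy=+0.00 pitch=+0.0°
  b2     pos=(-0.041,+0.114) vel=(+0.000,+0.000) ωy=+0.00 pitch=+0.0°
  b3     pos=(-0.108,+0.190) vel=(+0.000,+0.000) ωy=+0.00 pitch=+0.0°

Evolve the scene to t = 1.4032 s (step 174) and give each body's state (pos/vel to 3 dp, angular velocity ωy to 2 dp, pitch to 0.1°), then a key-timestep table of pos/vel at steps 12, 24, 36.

State at t = 1.4032 s:
  b1     pos=(+0.000,+0.038) vel=(+0.000,+0.000) ωy=+0.00 pitch=+0.0°
  b2     pos=(-0.039,+0.114) vel=(+0.000,+0.000) ωy=+0.00 pitch=+0.0°
  b3     pos=(-0.170,+0.058) vel=(+0.000,+0.000) ωy=+0.00 pitch=-90.0°

Key-timestep trajectory:
   step    t(s)  b1.x    b1.z    b1.vx   b1.vz   b2.x    b2.z    b2.vx   b2.vz   b3.x    b3.z    b3.vx   b3.vz 
     12  0.0968   +0.000  +0.038  +0.001  +0.001   -0.044  +0.115  -0.047  +0.028   -0.122  +0.182  -0.297  -0.202
     24  0.1935   +0.000  +0.038  -0.001  +0.000   -0.048  +0.117  +0.029  -0.015   -0.160  +0.128  -0.418  -1.140
     36  0.2903   +0.000  +0.038  +0.001  +0.000   -0.039  +0.113  -0.009  +0.009   -0.174  +0.055  +0.164  +0.139


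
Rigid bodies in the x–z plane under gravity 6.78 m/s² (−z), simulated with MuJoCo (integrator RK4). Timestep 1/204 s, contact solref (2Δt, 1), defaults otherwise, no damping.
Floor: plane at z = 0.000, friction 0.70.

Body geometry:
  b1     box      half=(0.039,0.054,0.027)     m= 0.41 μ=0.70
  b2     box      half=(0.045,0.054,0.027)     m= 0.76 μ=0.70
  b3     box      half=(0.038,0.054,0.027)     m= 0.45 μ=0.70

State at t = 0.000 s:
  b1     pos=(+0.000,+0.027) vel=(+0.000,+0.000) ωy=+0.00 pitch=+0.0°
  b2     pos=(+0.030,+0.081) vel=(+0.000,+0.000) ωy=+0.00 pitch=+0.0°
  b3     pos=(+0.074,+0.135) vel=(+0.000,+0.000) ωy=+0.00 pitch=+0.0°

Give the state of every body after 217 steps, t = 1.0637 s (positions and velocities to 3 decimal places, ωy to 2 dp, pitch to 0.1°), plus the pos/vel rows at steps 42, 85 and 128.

State at t = 1.0637 s:
  b1     pos=(+0.000,+0.027) vel=(+0.000,+0.000) ωy=+0.00 pitch=+0.0°
  b2     pos=(+0.073,+0.045) vel=(+0.000,+0.000) ωy=+0.00 pitch=+90.0°
  b3     pos=(+0.223,+0.027) vel=(+0.000,+0.000) ωy=+0.00 pitch=+180.0°

Key-timestep trajectory:
   step    t(s)  b1.x    b1.z    b1.vx   b1.vz   b2.x    b2.z    b2.vx   b2.vz   b3.x    b3.z    b3.vx   b3.vz 
     42  0.2059   +0.000  +0.027  -0.001  +0.000   +0.039  +0.082  +0.113  +0.000   +0.099  +0.119  +0.261  -0.239
     85  0.4167   +0.000  +0.027  +0.000  +0.000   +0.074  +0.045  -0.004  +0.051   +0.166  +0.043  +0.197  +0.118
    128  0.6275   +0.000  +0.027  +0.000  +0.000   +0.073  +0.045  +0.000  +0.000   +0.195  +0.045  +0.155  -0.035


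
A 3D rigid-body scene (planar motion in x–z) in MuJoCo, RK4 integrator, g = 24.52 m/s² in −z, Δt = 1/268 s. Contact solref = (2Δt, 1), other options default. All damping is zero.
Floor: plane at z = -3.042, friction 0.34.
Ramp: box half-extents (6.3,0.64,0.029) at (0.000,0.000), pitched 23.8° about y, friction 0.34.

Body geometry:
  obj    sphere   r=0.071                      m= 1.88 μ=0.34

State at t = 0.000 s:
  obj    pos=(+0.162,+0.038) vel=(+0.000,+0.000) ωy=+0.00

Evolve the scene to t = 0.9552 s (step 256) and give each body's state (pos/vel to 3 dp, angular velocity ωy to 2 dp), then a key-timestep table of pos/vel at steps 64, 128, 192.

State at t = 0.9552 s:
  obj    pos=(+3.112,-1.263) vel=(+6.177,-2.724) ωy=+95.08

Key-timestep trajectory:
   step    t(s)  obj.x    obj.z    obj.vx   obj.vz 
     64  0.2388   +0.346  -0.044  +1.545  -0.681
    128  0.4776   +0.900  -0.288  +3.089  -1.362
    192  0.7164   +1.822  -0.694  +4.633  -2.043


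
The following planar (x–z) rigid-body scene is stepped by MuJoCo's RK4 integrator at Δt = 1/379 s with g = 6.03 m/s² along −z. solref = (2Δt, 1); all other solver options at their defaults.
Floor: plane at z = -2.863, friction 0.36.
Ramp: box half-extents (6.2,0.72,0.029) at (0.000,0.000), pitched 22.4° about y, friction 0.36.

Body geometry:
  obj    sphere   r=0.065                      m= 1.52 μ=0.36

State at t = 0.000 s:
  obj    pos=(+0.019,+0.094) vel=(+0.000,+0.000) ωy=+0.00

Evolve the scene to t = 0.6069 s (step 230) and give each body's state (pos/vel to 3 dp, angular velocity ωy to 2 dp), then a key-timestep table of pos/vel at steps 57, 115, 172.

State at t = 0.6069 s:
  obj    pos=(+0.298,-0.021) vel=(+0.921,-0.380) ωy=+15.32

Key-timestep trajectory:
   step    t(s)  obj.x    obj.z    obj.vx   obj.vz 
     57  0.1504   +0.036  +0.087  +0.228  -0.094
    115  0.3034   +0.089  +0.065  +0.460  -0.190
    172  0.4538   +0.175  +0.029  +0.689  -0.284


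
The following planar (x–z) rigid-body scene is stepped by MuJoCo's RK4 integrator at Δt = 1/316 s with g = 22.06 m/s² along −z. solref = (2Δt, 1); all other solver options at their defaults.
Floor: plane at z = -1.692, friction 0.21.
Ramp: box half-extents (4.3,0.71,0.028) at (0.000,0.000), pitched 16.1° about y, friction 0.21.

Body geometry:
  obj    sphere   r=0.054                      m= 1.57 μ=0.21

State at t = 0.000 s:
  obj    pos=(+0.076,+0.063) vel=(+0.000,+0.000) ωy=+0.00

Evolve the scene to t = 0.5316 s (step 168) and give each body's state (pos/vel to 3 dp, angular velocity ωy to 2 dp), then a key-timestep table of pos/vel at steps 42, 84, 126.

State at t = 0.5316 s:
  obj    pos=(+0.669,-0.108) vel=(+2.232,-0.644) ωy=+43.01

Key-timestep trajectory:
   step    t(s)  obj.x    obj.z    obj.vx   obj.vz 
     42  0.1329   +0.113  +0.053  +0.558  -0.161
     84  0.2658   +0.224  +0.021  +1.116  -0.322
    126  0.3987   +0.410  -0.033  +1.674  -0.483


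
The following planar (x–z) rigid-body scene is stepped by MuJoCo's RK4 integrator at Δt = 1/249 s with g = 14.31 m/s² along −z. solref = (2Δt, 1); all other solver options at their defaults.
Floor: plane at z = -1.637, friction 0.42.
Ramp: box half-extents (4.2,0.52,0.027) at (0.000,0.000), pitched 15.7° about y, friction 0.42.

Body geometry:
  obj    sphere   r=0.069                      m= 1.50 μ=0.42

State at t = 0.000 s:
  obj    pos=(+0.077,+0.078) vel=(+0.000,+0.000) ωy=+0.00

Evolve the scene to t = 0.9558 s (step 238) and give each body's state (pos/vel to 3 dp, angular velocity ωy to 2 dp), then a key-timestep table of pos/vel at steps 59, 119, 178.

State at t = 0.9558 s:
  obj    pos=(+1.293,-0.264) vel=(+2.545,-0.715) ωy=+38.31

Key-timestep trajectory:
   step    t(s)  obj.x    obj.z    obj.vx   obj.vz 
     59  0.2369   +0.152  +0.057  +0.631  -0.177
    119  0.4779   +0.381  -0.007  +1.273  -0.358
    178  0.7149   +0.757  -0.113  +1.904  -0.535


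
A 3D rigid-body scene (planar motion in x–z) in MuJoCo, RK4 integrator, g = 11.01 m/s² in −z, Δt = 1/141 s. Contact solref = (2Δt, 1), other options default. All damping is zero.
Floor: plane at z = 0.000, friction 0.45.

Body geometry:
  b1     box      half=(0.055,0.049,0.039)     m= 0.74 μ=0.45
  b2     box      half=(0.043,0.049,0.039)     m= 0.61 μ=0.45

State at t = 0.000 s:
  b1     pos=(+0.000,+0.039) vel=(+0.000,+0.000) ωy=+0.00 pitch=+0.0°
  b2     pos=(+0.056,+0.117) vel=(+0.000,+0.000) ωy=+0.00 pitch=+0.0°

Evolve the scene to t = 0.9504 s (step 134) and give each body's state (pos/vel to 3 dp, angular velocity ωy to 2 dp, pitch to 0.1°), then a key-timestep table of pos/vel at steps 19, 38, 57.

State at t = 0.9504 s:
  b1     pos=(+0.000,+0.039) vel=(+0.000,+0.000) ωy=+0.00 pitch=+0.0°
  b2     pos=(+0.107,+0.043) vel=(+0.000,+0.000) ωy=+0.00 pitch=+90.0°

Key-timestep trajectory:
   step    t(s)  b1.x    b1.z    b1.vx   b1.vz   b2.x    b2.z    b2.vx   b2.vz 
     19  0.1348   +0.000  +0.039  +0.000  +0.000   +0.058  +0.117  +0.034  -0.002
     38  0.2695   +0.000  +0.039  +0.000  +0.000   +0.070  +0.114  +0.182  -0.076
     57  0.4043   +0.000  +0.039  +0.000  +0.000   +0.107  +0.050  +0.296  -1.130


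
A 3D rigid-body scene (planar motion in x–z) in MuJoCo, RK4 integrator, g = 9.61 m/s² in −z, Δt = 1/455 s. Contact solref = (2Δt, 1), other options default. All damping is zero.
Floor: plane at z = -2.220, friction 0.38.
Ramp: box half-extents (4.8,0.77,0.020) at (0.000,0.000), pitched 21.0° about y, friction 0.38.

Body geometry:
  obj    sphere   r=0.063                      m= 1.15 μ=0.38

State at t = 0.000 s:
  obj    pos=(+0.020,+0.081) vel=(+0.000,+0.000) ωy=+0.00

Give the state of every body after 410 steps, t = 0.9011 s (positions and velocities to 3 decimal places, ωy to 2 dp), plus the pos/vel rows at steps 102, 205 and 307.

State at t = 0.9011 s:
  obj    pos=(+0.952,-0.277) vel=(+2.069,-0.794) ωy=+35.18

Key-timestep trajectory:
   step    t(s)  obj.x    obj.z    obj.vx   obj.vz 
    102  0.2242   +0.078  +0.059  +0.515  -0.198
    205  0.4505   +0.253  -0.008  +1.035  -0.397
    307  0.6747   +0.543  -0.119  +1.550  -0.595


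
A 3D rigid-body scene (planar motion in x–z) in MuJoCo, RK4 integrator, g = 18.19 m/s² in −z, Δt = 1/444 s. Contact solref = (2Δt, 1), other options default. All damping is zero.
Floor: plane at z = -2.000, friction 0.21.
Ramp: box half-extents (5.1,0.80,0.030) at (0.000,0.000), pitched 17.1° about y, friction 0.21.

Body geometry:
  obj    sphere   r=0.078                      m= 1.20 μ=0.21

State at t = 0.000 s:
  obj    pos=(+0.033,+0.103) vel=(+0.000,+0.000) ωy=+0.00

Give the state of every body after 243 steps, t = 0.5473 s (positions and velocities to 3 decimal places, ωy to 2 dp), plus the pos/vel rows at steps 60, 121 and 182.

State at t = 0.5473 s:
  obj    pos=(+0.580,-0.065) vel=(+1.999,-0.615) ωy=+26.80

Key-timestep trajectory:
   step    t(s)  obj.x    obj.z    obj.vx   obj.vz 
     60  0.1351   +0.066  +0.093  +0.494  -0.152
    121  0.2725   +0.169  +0.061  +0.995  -0.306
    182  0.4099   +0.340  +0.008  +1.497  -0.461


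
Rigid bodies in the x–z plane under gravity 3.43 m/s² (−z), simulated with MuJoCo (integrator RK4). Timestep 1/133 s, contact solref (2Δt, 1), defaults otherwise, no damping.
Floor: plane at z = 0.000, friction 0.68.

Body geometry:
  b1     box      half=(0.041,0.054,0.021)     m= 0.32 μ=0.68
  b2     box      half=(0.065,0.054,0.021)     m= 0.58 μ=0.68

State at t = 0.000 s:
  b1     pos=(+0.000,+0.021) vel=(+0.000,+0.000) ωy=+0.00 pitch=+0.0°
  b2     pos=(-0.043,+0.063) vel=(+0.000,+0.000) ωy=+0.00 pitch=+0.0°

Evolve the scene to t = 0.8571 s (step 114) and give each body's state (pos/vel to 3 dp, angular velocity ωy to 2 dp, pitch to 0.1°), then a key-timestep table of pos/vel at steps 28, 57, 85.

State at t = 0.8571 s:
  b1     pos=(+0.000,+0.021) vel=(+0.000,+0.000) ωy=+0.00 pitch=+0.0°
  b2     pos=(-0.056,+0.057) vel=(+0.000,+0.000) ωy=+0.01 pitch=-38.6°

Key-timestep trajectory:
   step    t(s)  b1.x    b1.z    b1.vx   b1.vz   b2.x    b2.z    b2.vx   b2.vz 
     28  0.2105   +0.000  +0.021  +0.000  +0.000   -0.045  +0.063  -0.020  -0.004
     57  0.4286   +0.000  +0.021  +0.000  +0.000   -0.054  +0.059  -0.066  -0.047
     85  0.6391   +0.000  +0.021  +0.000  +0.000   -0.055  +0.057  -0.005  +0.007


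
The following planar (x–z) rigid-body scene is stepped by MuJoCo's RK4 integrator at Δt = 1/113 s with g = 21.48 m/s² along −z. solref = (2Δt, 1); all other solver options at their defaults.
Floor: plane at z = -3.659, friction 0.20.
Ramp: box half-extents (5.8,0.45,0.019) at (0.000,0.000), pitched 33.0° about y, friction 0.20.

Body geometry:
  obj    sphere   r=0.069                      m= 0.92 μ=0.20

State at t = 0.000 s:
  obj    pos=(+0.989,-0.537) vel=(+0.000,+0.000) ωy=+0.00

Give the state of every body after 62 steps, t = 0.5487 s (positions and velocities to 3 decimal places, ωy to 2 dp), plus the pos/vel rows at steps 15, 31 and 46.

State at t = 0.5487 s:
  obj    pos=(+2.044,-1.223) vel=(+3.846,-2.498) ωy=+66.38

Key-timestep trajectory:
   step    t(s)  obj.x    obj.z    obj.vx   obj.vz 
     15  0.1327   +1.051  -0.578  +0.932  -0.604
     31  0.2743   +1.253  -0.709  +1.924  -1.249
     46  0.4071   +1.570  -0.915  +2.854  -1.853
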